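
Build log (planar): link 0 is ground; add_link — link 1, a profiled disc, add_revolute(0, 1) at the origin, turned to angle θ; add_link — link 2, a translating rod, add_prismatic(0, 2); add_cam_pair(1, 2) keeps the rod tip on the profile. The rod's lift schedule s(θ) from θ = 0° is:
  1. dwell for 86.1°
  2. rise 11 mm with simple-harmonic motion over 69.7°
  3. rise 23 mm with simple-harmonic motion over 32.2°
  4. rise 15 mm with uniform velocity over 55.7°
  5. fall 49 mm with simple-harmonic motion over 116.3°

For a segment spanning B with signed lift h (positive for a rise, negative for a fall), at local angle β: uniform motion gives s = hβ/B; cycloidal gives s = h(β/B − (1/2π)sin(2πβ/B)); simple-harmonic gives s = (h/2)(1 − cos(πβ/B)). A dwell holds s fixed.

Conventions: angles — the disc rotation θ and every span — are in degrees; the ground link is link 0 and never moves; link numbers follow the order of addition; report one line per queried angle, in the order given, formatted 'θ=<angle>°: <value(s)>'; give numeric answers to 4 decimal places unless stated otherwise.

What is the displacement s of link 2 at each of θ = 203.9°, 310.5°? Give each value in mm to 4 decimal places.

seg 1 [0°–86.1°] dwell: s stays 0.0000
seg 2 [86.1°–155.8°] simple-harmonic, h=11: full span → s += 11 → s = 11.0000
seg 3 [155.8°–188°] simple-harmonic, h=23: full span → s += 23 → s = 34.0000
seg 4 [188°–243.7°] uniform, h=15: θ=203.9° here. β=15.9, B=55.7. 15·15.9/55.7 = 4.2819 → s = 38.2819
seg 4 [188°–243.7°] uniform, h=15: full span → s += 15 → s = 49.0000
seg 5 [243.7°–360°] simple-harmonic, h=-49: θ=310.5° here. β=66.8, B=116.3. -49/2·(1 − cos(π·0.5744)) = -30.1727 → s = 18.8273

θ=203.9°: 38.2819
θ=310.5°: 18.8273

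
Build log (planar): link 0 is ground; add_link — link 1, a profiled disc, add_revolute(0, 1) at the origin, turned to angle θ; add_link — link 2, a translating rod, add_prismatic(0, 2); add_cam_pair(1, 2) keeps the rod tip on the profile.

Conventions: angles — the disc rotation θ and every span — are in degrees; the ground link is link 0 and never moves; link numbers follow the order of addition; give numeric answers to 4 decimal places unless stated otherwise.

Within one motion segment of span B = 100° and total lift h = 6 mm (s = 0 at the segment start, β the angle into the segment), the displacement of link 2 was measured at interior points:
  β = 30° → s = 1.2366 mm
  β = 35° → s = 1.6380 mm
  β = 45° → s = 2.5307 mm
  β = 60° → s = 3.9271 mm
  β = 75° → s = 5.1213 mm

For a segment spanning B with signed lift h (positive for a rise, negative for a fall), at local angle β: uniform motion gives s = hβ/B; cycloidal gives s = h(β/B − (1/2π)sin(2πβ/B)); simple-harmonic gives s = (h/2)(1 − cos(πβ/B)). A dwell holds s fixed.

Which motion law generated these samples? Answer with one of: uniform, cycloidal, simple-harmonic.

candidates at β/B = r: uniform s = h·r (linear in β); cycloidal s = h·(r − sin(2πr)/(2π)); simple-harmonic s = (h/2)(1 − cos(πr))
β=30°: printed 1.2366 | uniform 1.8000, cycloidal 0.8918, simple-harmonic 1.2366
β=35°: printed 1.6380 | uniform 2.1000, cycloidal 1.3274, simple-harmonic 1.6380
β=45°: printed 2.5307 | uniform 2.7000, cycloidal 2.4049, simple-harmonic 2.5307
β=60°: printed 3.9271 | uniform 3.6000, cycloidal 4.1613, simple-harmonic 3.9271
β=75°: printed 5.1213 | uniform 4.5000, cycloidal 5.4549, simple-harmonic 5.1213
only one law matches every sample → simple-harmonic

simple-harmonic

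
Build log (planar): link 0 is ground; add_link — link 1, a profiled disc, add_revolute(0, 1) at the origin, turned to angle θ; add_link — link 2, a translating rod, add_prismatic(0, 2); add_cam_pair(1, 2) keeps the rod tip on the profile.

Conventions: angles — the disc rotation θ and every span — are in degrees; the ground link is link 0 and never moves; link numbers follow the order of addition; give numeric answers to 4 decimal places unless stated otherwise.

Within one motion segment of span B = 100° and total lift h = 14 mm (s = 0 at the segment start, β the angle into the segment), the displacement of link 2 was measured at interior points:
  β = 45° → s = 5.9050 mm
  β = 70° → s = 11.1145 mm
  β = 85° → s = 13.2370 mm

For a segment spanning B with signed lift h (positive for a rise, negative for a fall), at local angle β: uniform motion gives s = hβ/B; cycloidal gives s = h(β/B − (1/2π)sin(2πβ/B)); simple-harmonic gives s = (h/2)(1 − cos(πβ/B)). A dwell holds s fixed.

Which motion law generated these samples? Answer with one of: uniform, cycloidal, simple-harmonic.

candidates at β/B = r: uniform s = h·r (linear in β); cycloidal s = h·(r − sin(2πr)/(2π)); simple-harmonic s = (h/2)(1 − cos(πr))
β=45°: printed 5.9050 | uniform 6.3000, cycloidal 5.6115, simple-harmonic 5.9050
β=70°: printed 11.1145 | uniform 9.8000, cycloidal 11.9191, simple-harmonic 11.1145
β=85°: printed 13.2370 | uniform 11.9000, cycloidal 13.7026, simple-harmonic 13.2370
only one law matches every sample → simple-harmonic

simple-harmonic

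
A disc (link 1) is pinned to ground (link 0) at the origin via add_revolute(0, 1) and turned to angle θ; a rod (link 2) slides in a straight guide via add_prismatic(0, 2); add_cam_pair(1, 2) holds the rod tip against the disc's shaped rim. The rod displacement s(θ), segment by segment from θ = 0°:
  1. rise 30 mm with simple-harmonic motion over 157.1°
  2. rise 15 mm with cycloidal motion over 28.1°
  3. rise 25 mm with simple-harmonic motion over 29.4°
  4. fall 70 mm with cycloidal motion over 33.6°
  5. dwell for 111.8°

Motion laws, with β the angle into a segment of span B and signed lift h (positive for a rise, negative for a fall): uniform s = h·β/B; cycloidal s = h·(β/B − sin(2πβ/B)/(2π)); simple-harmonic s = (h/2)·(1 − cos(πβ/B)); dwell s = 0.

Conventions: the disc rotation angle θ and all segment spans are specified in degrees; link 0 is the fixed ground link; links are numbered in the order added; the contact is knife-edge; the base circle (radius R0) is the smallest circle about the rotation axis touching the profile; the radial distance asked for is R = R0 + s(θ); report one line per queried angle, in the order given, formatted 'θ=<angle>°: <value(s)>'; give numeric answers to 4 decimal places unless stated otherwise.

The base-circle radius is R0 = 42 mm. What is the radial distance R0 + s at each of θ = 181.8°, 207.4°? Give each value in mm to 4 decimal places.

segment 1 (0° to 157.1°, simple-harmonic, h = 30) is passed completely: s = 0.0000 + (30) = 30.0000
θ = 181.8° falls in segment 2 (157.1° to 185.2°, cycloidal, h = 15): β = 181.8 − 157.1 = 24.7°, B = 28.1°; Δs = 15·(0.8790 − sin(2π·0.8790)/(2π)) = 14.8302; s = 30.0000 + 14.8302 = 44.8302
segment 2 (157.1° to 185.2°, cycloidal, h = 15) is passed completely: s = 30.0000 + (15) = 45.0000
θ = 207.4° falls in segment 3 (185.2° to 214.6°, simple-harmonic, h = 25): β = 207.4 − 185.2 = 22.2°, B = 29.4°; Δs = 25/2·(1 − cos(π·0.7551)) = 21.4794; s = 45.0000 + 21.4794 = 66.4794
θ=181.8°: R = R0 + s = 42 + 44.8302 = 86.8302
θ=207.4°: R = R0 + s = 42 + 66.4794 = 108.4794

θ=181.8°: 86.8302
θ=207.4°: 108.4794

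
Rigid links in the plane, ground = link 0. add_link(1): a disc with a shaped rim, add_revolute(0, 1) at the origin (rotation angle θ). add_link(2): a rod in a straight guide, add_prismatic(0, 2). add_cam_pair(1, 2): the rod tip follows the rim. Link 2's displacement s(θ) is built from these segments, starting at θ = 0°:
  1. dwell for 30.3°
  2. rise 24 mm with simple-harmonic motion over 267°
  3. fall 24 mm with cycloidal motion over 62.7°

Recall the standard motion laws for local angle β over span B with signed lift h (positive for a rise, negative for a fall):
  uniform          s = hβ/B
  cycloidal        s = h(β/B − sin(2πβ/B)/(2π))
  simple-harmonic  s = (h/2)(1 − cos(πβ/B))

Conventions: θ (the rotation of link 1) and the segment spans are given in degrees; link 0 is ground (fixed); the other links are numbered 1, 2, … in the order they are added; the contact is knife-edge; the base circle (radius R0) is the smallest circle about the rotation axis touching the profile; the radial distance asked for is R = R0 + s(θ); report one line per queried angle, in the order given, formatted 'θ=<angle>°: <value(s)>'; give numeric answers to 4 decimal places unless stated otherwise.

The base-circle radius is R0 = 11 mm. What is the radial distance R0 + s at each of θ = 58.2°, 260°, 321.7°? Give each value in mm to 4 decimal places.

segment 1 (0° to 30.3°, dwell): s unchanged at 0.0000
θ = 58.2° falls in segment 2 (30.3° to 297.3°, simple-harmonic, h = 24): β = 58.2 − 30.3 = 27.9°, B = 267°; Δs = 24/2·(1 − cos(π·0.1045)) = 0.6408; s = 0.0000 + 0.6408 = 0.6408
θ = 260° falls in segment 2 (30.3° to 297.3°, simple-harmonic, h = 24): β = 260 − 30.3 = 229.7°, B = 267°; Δs = 24/2·(1 − cos(π·0.8603)) = 22.8627; s = 0.0000 + 22.8627 = 22.8627
segment 2 (30.3° to 297.3°, simple-harmonic, h = 24) is passed completely: s = 0.0000 + (24) = 24.0000
θ = 321.7° falls in segment 3 (297.3° to 360°, cycloidal, h = -24): β = 321.7 − 297.3 = 24.4°, B = 62.7°; Δs = -24·(0.3892 − sin(2π·0.3892)/(2π)) = -6.8893; s = 24.0000 − 6.8893 = 17.1107
θ=58.2°: R = R0 + s = 11 + 0.6408 = 11.6408
θ=260°: R = R0 + s = 11 + 22.8627 = 33.8627
θ=321.7°: R = R0 + s = 11 + 17.1107 = 28.1107

θ=58.2°: 11.6408
θ=260°: 33.8627
θ=321.7°: 28.1107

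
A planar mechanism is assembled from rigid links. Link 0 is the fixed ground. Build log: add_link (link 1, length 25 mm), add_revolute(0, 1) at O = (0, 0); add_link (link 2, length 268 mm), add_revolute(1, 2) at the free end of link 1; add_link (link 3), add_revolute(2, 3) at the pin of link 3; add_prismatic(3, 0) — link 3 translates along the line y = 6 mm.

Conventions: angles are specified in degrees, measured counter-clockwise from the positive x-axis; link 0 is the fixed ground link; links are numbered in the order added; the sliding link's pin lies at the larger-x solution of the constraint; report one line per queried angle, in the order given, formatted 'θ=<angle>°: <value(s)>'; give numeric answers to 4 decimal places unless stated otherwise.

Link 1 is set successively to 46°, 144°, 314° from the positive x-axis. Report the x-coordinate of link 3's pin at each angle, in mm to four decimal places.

geometry: r = 25 mm, L = 268 mm, e = 6 mm
θ=46°: crank pin P = (r cos θ, r sin θ) = (17.366459, 17.983495)
θ=46°: h = r sin θ − e = 17.983495 − 6 = 11.983495
θ=46°: x = r cos θ + √(L² − h²) = 17.366459 + 267.731948 = 285.098407
θ=144°: crank pin P = (r cos θ, r sin θ) = (-20.225425, 14.694631)
θ=144°: h = r sin θ − e = 14.694631 − 6 = 8.694631
θ=144°: x = r cos θ + √(L² − h²) = -20.225425 + 267.858924 = 247.633500
θ=314°: crank pin P = (r cos θ, r sin θ) = (17.366459, -17.983495)
θ=314°: h = r sin θ − e = -17.983495 − 6 = -23.983495
θ=314°: x = r cos θ + √(L² − h²) = 17.366459 + 266.924693 = 284.291153

θ=46°: 285.0984
θ=144°: 247.6335
θ=314°: 284.2912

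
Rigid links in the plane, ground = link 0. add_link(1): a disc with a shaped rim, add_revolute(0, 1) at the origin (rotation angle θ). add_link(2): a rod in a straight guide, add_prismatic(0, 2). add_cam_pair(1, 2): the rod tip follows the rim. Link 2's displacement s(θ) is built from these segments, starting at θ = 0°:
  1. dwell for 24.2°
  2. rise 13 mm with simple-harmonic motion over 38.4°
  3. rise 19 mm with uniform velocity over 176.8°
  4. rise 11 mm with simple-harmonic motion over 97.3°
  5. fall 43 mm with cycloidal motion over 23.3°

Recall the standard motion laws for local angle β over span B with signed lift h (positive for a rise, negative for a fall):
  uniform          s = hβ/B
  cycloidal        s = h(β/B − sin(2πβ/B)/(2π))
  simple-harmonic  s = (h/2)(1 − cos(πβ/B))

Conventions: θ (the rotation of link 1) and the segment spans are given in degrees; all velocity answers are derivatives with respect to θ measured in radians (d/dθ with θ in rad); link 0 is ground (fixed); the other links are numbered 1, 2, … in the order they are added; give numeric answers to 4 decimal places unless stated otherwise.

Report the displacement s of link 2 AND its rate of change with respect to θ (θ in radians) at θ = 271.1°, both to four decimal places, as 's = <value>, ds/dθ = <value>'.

segment 1 (0° to 24.2°, dwell): s unchanged at 0.0000
segment 2 (24.2° to 62.6°, simple-harmonic, h = 13) is passed completely: s = 0.0000 + (13) = 13.0000
segment 3 (62.6° to 239.4°, uniform, h = 19) is passed completely: s = 13.0000 + (19) = 32.0000
θ = 271.1° falls in segment 4 (239.4° to 336.7°, simple-harmonic, h = 11): β = 271.1 − 239.4 = 31.7°, B = 97.3°; Δs = 11/2·(1 − cos(π·0.3258)) = 2.6380; s = 32.0000 + 2.6380 = 34.6380
velocity in seg [239.4°–336.7°] (simple-harmonic), θ in radians: β = 31.7° = 0.5533 rad, B = 97.3° = 1.6982 rad; ds/dθ = (πh/(2B)) sin(πβ/B) = (π·11/(2·1.6982)) sin(π·0.3258) = 8.688648 mm/rad

s = 34.6380, ds/dθ = 8.6886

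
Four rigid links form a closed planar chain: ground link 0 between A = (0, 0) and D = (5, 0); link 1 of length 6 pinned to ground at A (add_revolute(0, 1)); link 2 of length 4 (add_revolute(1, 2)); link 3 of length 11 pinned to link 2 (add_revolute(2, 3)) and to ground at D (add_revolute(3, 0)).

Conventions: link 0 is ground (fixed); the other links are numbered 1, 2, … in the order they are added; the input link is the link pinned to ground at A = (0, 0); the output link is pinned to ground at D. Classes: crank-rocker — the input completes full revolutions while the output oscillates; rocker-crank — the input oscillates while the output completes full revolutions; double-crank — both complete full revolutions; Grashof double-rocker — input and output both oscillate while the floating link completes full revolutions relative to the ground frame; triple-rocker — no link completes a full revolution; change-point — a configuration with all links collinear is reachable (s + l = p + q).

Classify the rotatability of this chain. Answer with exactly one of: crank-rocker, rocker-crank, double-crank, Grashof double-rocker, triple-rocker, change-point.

lengths: ground=5, input=6, coupler=4, output=11
sorted: s=4 (shortest), l=11 (longest), p+q=11
s + l = 15 vs p + q = 11
s + l > p + q → non-Grashof → no link fully rotates → triple-rocker

triple-rocker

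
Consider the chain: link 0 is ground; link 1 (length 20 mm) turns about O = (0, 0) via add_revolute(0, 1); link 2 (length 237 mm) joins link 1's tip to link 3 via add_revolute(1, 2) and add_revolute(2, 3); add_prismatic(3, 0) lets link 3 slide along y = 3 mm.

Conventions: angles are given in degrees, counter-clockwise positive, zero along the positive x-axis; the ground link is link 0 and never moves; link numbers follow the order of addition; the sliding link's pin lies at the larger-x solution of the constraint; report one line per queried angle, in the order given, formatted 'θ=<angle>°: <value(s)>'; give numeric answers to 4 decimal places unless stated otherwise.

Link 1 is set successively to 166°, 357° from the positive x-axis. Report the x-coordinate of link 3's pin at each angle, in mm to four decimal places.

geometry: r = 20 mm, L = 237 mm, e = 3 mm
θ=166°: crank pin P = (r cos θ, r sin θ) = (-19.405915, 4.838438)
θ=166°: h = r sin θ − e = 4.838438 − 3 = 1.838438
θ=166°: x = r cos θ + √(L² − h²) = -19.405915 + 236.992869 = 217.586955
θ=357°: crank pin P = (r cos θ, r sin θ) = (19.972591, -1.046719)
θ=357°: h = r sin θ − e = -1.046719 − 3 = -4.046719
θ=357°: x = r cos θ + √(L² − h²) = 19.972591 + 236.965449 = 256.938040

θ=166°: 217.5870
θ=357°: 256.9380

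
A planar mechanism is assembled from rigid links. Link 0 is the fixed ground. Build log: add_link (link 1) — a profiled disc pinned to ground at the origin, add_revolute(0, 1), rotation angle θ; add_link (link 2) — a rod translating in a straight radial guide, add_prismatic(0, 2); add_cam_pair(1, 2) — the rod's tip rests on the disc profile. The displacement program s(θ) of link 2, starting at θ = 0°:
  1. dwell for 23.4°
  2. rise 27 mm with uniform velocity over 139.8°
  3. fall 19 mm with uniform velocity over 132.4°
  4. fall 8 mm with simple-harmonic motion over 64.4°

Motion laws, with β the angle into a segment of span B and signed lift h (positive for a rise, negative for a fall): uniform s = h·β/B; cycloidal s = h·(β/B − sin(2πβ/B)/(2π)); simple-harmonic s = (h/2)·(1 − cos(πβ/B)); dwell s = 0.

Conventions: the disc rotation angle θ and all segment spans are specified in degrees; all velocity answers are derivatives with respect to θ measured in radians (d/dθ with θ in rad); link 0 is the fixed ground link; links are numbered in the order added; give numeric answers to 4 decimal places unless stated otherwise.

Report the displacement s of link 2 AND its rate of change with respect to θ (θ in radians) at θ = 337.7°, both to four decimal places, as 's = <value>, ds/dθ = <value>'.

seg 1 [0°–23.4°] dwell: s stays 0.0000
seg 2 [23.4°–163.2°] uniform, h=27: full span → s += 27 → s = 27.0000
seg 3 [163.2°–295.6°] uniform, h=-19: full span → s += -19 → s = 8.0000
seg 4 [295.6°–360°] simple-harmonic, h=-8: θ=337.7° here. β=42.1, B=64.4. -8/2·(1 − cos(π·0.6537)) = -5.8576 → s = 2.1424
velocity in seg [295.6°–360°] (simple-harmonic), θ in radians: β = 42.1° = 0.7348 rad, B = 64.4° = 1.1240 rad; ds/dθ = (πh/(2B)) sin(πβ/B) = (π·(-8)/(2·1.1240)) sin(π·0.6537) = -9.901457 mm/rad

s = 2.1424, ds/dθ = -9.9015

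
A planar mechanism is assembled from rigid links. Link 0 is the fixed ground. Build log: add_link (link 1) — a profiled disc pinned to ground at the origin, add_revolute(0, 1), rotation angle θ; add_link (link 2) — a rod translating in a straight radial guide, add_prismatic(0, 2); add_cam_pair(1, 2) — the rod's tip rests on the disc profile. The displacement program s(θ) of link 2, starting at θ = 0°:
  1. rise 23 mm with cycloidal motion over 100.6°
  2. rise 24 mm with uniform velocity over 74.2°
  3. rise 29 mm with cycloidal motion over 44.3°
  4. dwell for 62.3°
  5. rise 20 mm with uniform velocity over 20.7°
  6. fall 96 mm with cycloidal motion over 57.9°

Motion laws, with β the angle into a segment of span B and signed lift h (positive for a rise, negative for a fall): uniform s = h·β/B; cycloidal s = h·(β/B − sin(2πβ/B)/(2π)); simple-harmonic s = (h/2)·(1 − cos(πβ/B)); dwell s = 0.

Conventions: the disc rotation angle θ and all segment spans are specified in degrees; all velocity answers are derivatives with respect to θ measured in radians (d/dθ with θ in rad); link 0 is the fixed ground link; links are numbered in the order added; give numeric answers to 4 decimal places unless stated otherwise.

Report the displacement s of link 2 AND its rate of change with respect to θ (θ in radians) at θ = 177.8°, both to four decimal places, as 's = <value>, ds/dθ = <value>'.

seg 1 [0°–100.6°] cycloidal, h=23: full span → s += 23 → s = 23.0000
seg 2 [100.6°–174.8°] uniform, h=24: full span → s += 24 → s = 47.0000
seg 3 [174.8°–219.1°] cycloidal, h=29: θ=177.8° here. β=3, B=44.3. 29·(0.0677 − sin(2π·0.0677)/(2π)) = 0.0587 → s = 47.0587
velocity in seg [174.8°–219.1°] (cycloidal), θ in radians: β = 3° = 0.0524 rad, B = 44.3° = 0.7732 rad; ds/dθ = (h/B)(1 − cos(2πβ/B)) = (29/0.7732)(1 − cos(2π·0.0677)) = 3.344409 mm/rad

s = 47.0587, ds/dθ = 3.3444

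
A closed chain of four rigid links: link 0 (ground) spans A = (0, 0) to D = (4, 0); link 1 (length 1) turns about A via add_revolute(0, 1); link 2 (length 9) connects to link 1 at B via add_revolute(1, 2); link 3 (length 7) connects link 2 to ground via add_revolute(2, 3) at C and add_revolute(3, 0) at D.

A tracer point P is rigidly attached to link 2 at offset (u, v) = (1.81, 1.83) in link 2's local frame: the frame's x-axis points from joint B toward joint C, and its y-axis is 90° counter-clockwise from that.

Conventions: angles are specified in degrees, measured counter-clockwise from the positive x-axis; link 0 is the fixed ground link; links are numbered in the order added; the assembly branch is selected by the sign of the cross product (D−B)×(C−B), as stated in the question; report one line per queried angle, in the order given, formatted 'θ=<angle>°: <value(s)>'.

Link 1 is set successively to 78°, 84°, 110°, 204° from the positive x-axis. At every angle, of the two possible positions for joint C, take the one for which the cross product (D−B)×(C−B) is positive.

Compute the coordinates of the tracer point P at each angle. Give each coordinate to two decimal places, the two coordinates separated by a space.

A=(0,0), D=(4.00,0)
θ=78°: B = A + 1.00·(cos78°, sin78°) = (0.2079, 0.9781)
θ=78°: |BD| = 3.9162
θ=78°: circle(B,9.00) ∩ circle(D,7.00): a=6.0437, h=6.6689
θ=78°:   candidates: C₊=(7.7257,5.9261) cross=26.117; C₋=(4.3944,-6.9889) cross=-26.117
θ=78°:   branch + wants cross > 0 → take C=(7.7257,5.9261) (cross=26.117)
θ=78°: ex = (C−B)/|BC| = (0.8353,0.5498); ey = (-0.5498,0.8353)
θ=78°: P = B + 1.81·ex + 1.83·ey = (0.7137,3.5019)
θ=84°: B = A + 1.00·(cos84°, sin84°) = (0.1045, 0.9945)
θ=84°: |BD| = 4.0204
θ=84°: circle(B,9.00) ∩ circle(D,7.00): a=5.9899, h=6.7172
θ=84°:   candidates: C₊=(7.5699,6.0213) cross=27.006; C₋=(4.2466,-6.9957) cross=-27.006
θ=84°:   branch + wants cross > 0 → take C=(7.5699,6.0213) (cross=27.006)
θ=84°: ex = (C−B)/|BC| = (0.8295,0.5585); ey = (-0.5585,0.8295)
θ=84°: P = B + 1.81·ex + 1.83·ey = (0.5838,3.5234)
θ=110°: B = A + 1.00·(cos110°, sin110°) = (-0.3420, 0.9397)
θ=110°: |BD| = 4.4425
θ=110°: circle(B,9.00) ∩ circle(D,7.00): a=5.8228, h=6.8626
θ=110°:   candidates: C₊=(6.8006,6.4153) cross=30.487; C₋=(3.8975,-6.9992) cross=-30.487
θ=110°:   branch + wants cross > 0 → take C=(6.8006,6.4153) (cross=30.487)
θ=110°: ex = (C−B)/|BC| = (0.7936,0.6084); ey = (-0.6084,0.7936)
θ=110°: P = B + 1.81·ex + 1.83·ey = (-0.0189,3.4932)
θ=204°: B = A + 1.00·(cos204°, sin204°) = (-0.9135, -0.4067)
θ=204°: |BD| = 4.9304
θ=204°: circle(B,9.00) ∩ circle(D,7.00): a=5.7104, h=6.9564
θ=204°:   candidates: C₊=(4.2035,6.9970) cross=34.298; C₋=(5.3512,-6.8683) cross=-34.298
θ=204°:   branch + wants cross > 0 → take C=(4.2035,6.9970) (cross=34.298)
θ=204°: ex = (C−B)/|BC| = (0.5686,0.8226); ey = (-0.8226,0.5686)
θ=204°: P = B + 1.81·ex + 1.83·ey = (-1.3899,2.1227)

θ=78°: 0.71 3.50
θ=84°: 0.58 3.52
θ=110°: -0.02 3.49
θ=204°: -1.39 2.12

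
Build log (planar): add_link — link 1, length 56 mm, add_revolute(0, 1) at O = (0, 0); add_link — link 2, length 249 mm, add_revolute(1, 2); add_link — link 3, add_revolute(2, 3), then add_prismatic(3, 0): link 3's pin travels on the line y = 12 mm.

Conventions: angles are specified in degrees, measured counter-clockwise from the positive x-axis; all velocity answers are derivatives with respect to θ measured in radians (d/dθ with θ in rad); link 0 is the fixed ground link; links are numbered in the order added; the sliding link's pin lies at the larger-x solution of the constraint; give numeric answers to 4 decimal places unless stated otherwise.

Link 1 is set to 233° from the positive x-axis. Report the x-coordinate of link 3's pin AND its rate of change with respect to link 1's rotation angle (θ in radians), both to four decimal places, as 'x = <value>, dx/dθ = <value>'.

geometry: r = 56 mm, L = 249 mm, e = 12 mm
crank pin P = (r cos θ, r sin θ) = (-33.701641, -44.723589)
h = r sin θ − e = -44.723589 − 12 = -56.723589
x = r cos θ + √(L² − h²) = -33.701641 + 242.452953 = 208.751312
dx/dθ = −r sin θ − h·r cos θ/√(L² − h²) (θ in radians; h = -56.723589) = 36.838850

x = 208.7513, dx/dθ = 36.8389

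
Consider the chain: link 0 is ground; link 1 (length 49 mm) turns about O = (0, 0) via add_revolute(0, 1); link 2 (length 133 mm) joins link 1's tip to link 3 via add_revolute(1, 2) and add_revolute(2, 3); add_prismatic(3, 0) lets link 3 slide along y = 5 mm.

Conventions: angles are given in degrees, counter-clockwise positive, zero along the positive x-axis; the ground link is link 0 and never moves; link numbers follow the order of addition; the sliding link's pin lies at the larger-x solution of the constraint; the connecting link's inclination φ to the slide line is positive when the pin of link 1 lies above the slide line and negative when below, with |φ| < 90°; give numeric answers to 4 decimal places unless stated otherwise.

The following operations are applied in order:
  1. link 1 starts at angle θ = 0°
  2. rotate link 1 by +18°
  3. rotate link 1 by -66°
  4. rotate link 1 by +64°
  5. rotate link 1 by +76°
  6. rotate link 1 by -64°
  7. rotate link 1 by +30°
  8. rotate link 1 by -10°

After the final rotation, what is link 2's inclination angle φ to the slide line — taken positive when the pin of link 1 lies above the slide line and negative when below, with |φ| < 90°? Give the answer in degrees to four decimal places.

geometry: r = 49 mm, L = 133 mm, e = 5 mm; θ starts at 0°
rotate link 1 by +18°: θ ← 0° +18° = 18°
rotate link 1 by -66°: θ ← 18° -66° = -48°
rotate link 1 by +64°: θ ← -48° +64° = 16°
rotate link 1 by +76°: θ ← 16° +76° = 92°
rotate link 1 by -64°: θ ← 92° -64° = 28°
rotate link 1 by +30°: θ ← 28° +30° = 58°
rotate link 1 by -10°: θ ← 58° -10° = 48°
h = r sin θ − e = 36.414096 − 5 = 31.414096
sin φ = h / L = 31.414096 / 133 = 0.23619621
φ = arcsin(0.23619621) = 13.662146°

13.6621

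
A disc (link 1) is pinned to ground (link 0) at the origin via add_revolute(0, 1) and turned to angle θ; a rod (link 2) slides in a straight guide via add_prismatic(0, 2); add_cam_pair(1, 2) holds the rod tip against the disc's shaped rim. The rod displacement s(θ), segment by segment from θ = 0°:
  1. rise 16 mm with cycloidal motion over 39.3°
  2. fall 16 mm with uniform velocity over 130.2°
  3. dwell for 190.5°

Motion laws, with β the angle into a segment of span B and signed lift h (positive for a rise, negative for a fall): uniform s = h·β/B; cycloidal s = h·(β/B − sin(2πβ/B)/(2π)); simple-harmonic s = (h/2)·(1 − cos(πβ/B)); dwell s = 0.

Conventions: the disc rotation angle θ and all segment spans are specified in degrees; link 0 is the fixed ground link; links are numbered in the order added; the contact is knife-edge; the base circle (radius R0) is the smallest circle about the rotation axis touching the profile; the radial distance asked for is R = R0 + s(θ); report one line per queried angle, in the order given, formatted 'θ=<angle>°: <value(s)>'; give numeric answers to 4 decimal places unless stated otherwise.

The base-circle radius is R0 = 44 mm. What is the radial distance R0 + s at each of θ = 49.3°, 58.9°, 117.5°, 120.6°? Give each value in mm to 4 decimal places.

segment 1 (0° to 39.3°, cycloidal, h = 16) is passed completely: s = 0.0000 + (16) = 16.0000
θ = 49.3° falls in segment 2 (39.3° to 169.5°, uniform, h = -16): β = 49.3 − 39.3 = 10°, B = 130.2°; Δs = -16·10/130.2 = -1.2289; s = 16.0000 − 1.2289 = 14.7711
θ = 58.9° falls in segment 2 (39.3° to 169.5°, uniform, h = -16): β = 58.9 − 39.3 = 19.6°, B = 130.2°; Δs = -16·19.6/130.2 = -2.4086; s = 16.0000 − 2.4086 = 13.5914
θ = 117.5° falls in segment 2 (39.3° to 169.5°, uniform, h = -16): β = 117.5 − 39.3 = 78.2°, B = 130.2°; Δs = -16·78.2/130.2 = -9.6098; s = 16.0000 − 9.6098 = 6.3902
θ = 120.6° falls in segment 2 (39.3° to 169.5°, uniform, h = -16): β = 120.6 − 39.3 = 81.3°, B = 130.2°; Δs = -16·81.3/130.2 = -9.9908; s = 16.0000 − 9.9908 = 6.0092
θ=49.3°: R = R0 + s = 44 + 14.7711 = 58.7711
θ=58.9°: R = R0 + s = 44 + 13.5914 = 57.5914
θ=117.5°: R = R0 + s = 44 + 6.3902 = 50.3902
θ=120.6°: R = R0 + s = 44 + 6.0092 = 50.0092

θ=49.3°: 58.7711
θ=58.9°: 57.5914
θ=117.5°: 50.3902
θ=120.6°: 50.0092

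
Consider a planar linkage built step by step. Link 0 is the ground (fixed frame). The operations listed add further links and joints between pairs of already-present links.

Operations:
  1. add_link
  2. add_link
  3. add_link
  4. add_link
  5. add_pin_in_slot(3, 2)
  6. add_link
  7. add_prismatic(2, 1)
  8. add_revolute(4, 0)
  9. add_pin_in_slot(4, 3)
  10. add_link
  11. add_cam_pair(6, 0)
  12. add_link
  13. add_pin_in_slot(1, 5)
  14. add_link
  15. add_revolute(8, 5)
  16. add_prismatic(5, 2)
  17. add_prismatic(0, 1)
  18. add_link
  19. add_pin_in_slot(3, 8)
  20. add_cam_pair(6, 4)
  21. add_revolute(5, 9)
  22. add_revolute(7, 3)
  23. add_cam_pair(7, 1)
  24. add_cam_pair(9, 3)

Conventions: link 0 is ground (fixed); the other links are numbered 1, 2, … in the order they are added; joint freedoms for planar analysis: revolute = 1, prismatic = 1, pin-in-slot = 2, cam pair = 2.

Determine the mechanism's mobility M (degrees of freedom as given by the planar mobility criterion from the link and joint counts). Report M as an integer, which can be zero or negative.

link 0 = ground. State L|J1|J2 = 1|0|0
+link1  2|0|0
+link2  3|0|0
+link3  4|0|0
+link4  5|0|0
PS(3,2) f=2→J2  5|0|1
+link5  6|0|1
P(2,1) f=1→J1  6|1|1
R(4,0) f=1→J1  6|2|1
PS(4,3) f=2→J2  6|2|2
+link6  7|2|2
C(6,0) f=2→J2  7|2|3
+link7  8|2|3
PS(1,5) f=2→J2  8|2|4
+link8  9|2|4
R(8,5) f=1→J1  9|3|4
P(5,2) f=1→J1  9|4|4
P(0,1) f=1→J1  9|5|4
+link9  10|5|4
PS(3,8) f=2→J2  10|5|5
C(6,4) f=2→J2  10|5|6
R(5,9) f=1→J1  10|6|6
R(7,3) f=1→J1  10|7|6
C(7,1) f=2→J2  10|7|7
C(9,3) f=2→J2  10|7|8
M = 3(10−1)−2·7−8 = 27−14−8 = 5

M = 5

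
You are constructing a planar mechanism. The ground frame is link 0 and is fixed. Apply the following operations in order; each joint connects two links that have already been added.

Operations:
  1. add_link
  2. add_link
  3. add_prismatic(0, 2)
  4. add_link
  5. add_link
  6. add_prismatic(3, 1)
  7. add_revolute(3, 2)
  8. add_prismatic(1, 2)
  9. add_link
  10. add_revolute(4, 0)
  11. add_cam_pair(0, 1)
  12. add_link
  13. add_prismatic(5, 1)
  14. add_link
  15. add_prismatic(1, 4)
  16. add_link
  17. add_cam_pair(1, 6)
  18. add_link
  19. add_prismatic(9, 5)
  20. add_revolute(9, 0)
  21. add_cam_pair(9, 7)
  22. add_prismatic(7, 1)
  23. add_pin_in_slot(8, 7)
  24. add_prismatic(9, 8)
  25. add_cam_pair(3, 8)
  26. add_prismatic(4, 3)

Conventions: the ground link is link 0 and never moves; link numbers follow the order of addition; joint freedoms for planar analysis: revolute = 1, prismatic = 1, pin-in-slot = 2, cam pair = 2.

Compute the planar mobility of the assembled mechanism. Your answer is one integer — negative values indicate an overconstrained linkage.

(L,J1,J2)=(1,0,0); link0 fixed
link1: (2,0,0)
link2: (3,0,0)
P 0-2 [J1]: (3,1,0)
link3: (4,1,0)
link4: (5,1,0)
P 3-1 [J1]: (5,2,0)
R 3-2 [J1]: (5,3,0)
P 1-2 [J1]: (5,4,0)
link5: (6,4,0)
R 4-0 [J1]: (6,5,0)
C 0-1 [J2]: (6,5,1)
link6: (7,5,1)
P 5-1 [J1]: (7,6,1)
link7: (8,6,1)
P 1-4 [J1]: (8,7,1)
link8: (9,7,1)
C 1-6 [J2]: (9,7,2)
link9: (10,7,2)
P 9-5 [J1]: (10,8,2)
R 9-0 [J1]: (10,9,2)
C 9-7 [J2]: (10,9,3)
P 7-1 [J1]: (10,10,3)
PS 8-7 [J2]: (10,10,4)
P 9-8 [J1]: (10,11,4)
C 3-8 [J2]: (10,11,5)
P 4-3 [J1]: (10,12,5)
Grübler: 3·9 − 2·12 − 5 = -2

M = -2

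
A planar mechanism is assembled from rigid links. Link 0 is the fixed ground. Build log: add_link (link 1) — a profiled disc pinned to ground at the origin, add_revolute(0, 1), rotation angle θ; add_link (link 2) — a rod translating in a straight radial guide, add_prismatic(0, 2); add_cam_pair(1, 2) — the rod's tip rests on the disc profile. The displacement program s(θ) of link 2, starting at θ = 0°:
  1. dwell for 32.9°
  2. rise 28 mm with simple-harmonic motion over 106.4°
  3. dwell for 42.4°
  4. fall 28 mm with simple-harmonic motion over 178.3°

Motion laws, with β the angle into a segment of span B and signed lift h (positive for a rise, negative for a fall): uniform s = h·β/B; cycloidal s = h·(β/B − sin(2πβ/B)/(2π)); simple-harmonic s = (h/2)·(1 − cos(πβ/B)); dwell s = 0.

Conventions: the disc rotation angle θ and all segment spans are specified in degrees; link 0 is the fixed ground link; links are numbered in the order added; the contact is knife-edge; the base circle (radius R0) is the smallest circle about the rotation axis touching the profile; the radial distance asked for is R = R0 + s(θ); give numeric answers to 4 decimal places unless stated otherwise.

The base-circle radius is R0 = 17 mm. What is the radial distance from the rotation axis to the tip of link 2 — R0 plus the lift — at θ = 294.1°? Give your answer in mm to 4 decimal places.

seg 1 [0°–32.9°] dwell: s stays 0.0000
seg 2 [32.9°–139.3°] simple-harmonic, h=28: full span → s += 28 → s = 28.0000
seg 3 [139.3°–181.7°] dwell: s stays 28.0000
seg 4 [181.7°–360°] simple-harmonic, h=-28: θ=294.1° here. β=112.4, B=178.3. -28/2·(1 − cos(π·0.6304)) = -19.5761 → s = 8.4239
R = R0 + s = 17 + 8.4239 = 25.4239

25.4239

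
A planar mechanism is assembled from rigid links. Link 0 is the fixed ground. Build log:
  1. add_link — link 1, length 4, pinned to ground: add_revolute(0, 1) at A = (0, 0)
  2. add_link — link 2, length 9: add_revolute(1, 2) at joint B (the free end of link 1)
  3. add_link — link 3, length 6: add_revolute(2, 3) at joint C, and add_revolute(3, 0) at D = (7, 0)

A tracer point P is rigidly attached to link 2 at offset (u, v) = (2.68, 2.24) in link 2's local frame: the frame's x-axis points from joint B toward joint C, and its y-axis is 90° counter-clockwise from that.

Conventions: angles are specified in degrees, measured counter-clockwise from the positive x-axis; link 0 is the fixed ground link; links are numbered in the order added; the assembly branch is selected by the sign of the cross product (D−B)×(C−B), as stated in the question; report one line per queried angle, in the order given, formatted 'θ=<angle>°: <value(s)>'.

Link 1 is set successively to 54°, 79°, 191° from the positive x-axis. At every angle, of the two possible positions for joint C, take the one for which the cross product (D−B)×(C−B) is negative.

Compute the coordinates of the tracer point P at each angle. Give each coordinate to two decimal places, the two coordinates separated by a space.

A=(0,0), D=(7.00,0)
θ=54°: B = A + 4.00·(cos54°, sin54°) = (2.3511, 3.2361)
θ=54°: |BD| = 5.6643
θ=54°: circle(B,9.00) ∩ circle(D,6.00): a=6.8044, h=5.8907
θ=54°:   candidates: C₊=(11.3012,4.1833) cross=33.366; C₋=(4.5703,-5.4860) cross=-33.366
θ=54°:   branch - wants cross < 0 → take C=(4.5703,-5.4860) (cross=-33.366)
θ=54°: ex = (C−B)/|BC| = (0.2466,-0.9691); ey = (0.9691,0.2466)
θ=54°: P = B + 2.68·ex + 2.24·ey = (5.1828,1.1911)
θ=79°: B = A + 4.00·(cos79°, sin79°) = (0.7632, 3.9265)
θ=79°: |BD| = 7.3699
θ=79°: circle(B,9.00) ∩ circle(D,6.00): a=6.7379, h=5.9666
θ=79°:   candidates: C₊=(9.6441,5.3860) cross=43.973; C₋=(3.2863,-4.7126) cross=-43.973
θ=79°:   branch - wants cross < 0 → take C=(3.2863,-4.7126) (cross=-43.973)
θ=79°: ex = (C−B)/|BC| = (0.2803,-0.9599); ey = (0.9599,0.2803)
θ=79°: P = B + 2.68·ex + 2.24·ey = (3.6647,1.9819)
θ=191°: B = A + 4.00·(cos191°, sin191°) = (-3.9265, -0.7632)
θ=191°: |BD| = 10.9531
θ=191°: circle(B,9.00) ∩ circle(D,6.00): a=7.5308, h=4.9282
θ=191°:   candidates: C₊=(3.2426,4.6778) cross=53.980; C₋=(3.9294,-5.1547) cross=-53.980
θ=191°:   branch - wants cross < 0 → take C=(3.9294,-5.1547) (cross=-53.980)
θ=191°: ex = (C−B)/|BC| = (0.8729,-0.4879); ey = (0.4879,0.8729)
θ=191°: P = B + 2.68·ex + 2.24·ey = (-0.4942,-0.1157)

θ=54°: 5.18 1.19
θ=79°: 3.66 1.98
θ=191°: -0.49 -0.12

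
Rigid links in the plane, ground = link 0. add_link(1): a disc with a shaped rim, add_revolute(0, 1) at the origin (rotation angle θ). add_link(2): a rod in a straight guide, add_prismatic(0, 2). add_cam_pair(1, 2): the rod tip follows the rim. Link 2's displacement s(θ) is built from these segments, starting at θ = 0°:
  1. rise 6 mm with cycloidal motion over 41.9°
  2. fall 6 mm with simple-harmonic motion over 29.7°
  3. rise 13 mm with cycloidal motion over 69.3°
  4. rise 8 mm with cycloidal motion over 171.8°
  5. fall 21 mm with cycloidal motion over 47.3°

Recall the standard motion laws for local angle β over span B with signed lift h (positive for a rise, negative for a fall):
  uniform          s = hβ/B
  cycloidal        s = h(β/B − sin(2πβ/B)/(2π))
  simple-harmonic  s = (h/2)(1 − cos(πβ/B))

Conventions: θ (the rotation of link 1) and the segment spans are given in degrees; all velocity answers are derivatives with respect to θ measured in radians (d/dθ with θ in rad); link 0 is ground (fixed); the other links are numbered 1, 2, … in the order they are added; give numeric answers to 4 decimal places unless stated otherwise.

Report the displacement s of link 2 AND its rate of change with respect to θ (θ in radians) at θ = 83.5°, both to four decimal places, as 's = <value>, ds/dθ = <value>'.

segment 1 (0° to 41.9°, cycloidal, h = 6) is passed completely: s = 0.0000 + (6) = 6.0000
segment 2 (41.9° to 71.6°, simple-harmonic, h = -6) is passed completely: s = 6.0000 + (-6) = 0.0000
θ = 83.5° falls in segment 3 (71.6° to 140.9°, cycloidal, h = 13): β = 83.5 − 71.6 = 11.9°, B = 69.3°; Δs = 13·(0.1717 − sin(2π·0.1717)/(2π)) = 0.4086; s = 0.0000 + 0.4086 = 0.4086
velocity in seg [71.6°–140.9°] (cycloidal), θ in radians: β = 11.9° = 0.2077 rad, B = 69.3° = 1.2095 rad; ds/dθ = (h/B)(1 − cos(2πβ/B)) = (13/1.2095)(1 − cos(2π·0.1717)) = 5.672097 mm/rad

s = 0.4086, ds/dθ = 5.6721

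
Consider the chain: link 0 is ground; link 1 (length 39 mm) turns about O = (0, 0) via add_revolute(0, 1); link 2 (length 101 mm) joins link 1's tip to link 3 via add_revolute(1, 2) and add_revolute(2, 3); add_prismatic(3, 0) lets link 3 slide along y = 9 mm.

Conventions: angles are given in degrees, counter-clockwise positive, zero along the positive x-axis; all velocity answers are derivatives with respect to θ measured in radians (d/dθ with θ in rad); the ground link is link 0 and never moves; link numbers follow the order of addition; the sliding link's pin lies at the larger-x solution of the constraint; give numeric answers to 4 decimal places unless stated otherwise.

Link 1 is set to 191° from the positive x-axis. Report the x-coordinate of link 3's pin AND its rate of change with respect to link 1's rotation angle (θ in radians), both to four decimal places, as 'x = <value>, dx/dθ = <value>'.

geometry: r = 39 mm, L = 101 mm, e = 9 mm
crank pin P = (r cos θ, r sin θ) = (-38.283460, -7.441551)
h = r sin θ − e = -7.441551 − 9 = -16.441551
x = r cos θ + √(L² − h²) = -38.283460 + 99.652774 = 61.369314
dx/dθ = −r sin θ − h·r cos θ/√(L² − h²) (θ in radians; h = -16.441551) = 1.125224

x = 61.3693, dx/dθ = 1.1252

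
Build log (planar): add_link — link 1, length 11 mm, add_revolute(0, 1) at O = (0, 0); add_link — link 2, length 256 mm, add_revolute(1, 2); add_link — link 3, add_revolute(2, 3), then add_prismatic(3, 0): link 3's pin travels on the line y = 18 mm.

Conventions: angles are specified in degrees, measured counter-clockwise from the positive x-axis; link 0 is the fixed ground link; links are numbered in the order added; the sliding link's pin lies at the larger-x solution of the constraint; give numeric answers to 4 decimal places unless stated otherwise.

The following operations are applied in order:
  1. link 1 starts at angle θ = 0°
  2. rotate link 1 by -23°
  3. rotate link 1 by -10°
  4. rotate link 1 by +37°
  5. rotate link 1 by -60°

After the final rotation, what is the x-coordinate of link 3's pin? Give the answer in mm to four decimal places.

geometry: r = 11 mm, L = 256 mm, e = 18 mm; θ starts at 0°
rotate link 1 by -23°: θ ← 0° -23° = -23°
rotate link 1 by -10°: θ ← -23° -10° = -33°
rotate link 1 by +37°: θ ← -33° +37° = 4°
rotate link 1 by -60°: θ ← 4° -60° = -56°
crank pin P = (r cos θ, r sin θ) = (6.151122, -9.119413)
h = r sin θ − e = -9.119413 − 18 = -27.119413
x = r cos θ + √(L² − h²) = 6.151122 + 254.559497 = 260.710619

260.7106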